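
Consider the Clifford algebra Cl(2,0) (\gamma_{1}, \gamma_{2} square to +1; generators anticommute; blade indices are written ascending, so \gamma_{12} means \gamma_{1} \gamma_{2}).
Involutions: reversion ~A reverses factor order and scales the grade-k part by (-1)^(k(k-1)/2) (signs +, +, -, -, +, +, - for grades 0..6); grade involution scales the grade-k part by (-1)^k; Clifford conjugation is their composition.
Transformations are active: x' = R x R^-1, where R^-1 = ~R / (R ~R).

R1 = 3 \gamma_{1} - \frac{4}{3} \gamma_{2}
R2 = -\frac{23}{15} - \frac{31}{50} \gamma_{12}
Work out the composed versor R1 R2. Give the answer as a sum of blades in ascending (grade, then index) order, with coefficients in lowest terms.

Distribute over the terms of R1 (each basis-blade product reordered to ascending indices, repeated generators contracted through their squares):
(3 \gamma_{1}) R2 = -\frac{23}{5} \gamma_{1} - \frac{93}{50} \gamma_{2}
(-\frac{4}{3} \gamma_{2}) R2 = -\frac{62}{75} \gamma_{1} + \frac{92}{45} \gamma_{2}
Summing the partial products and collecting blades:
Answer: -\frac{407}{75} \gamma_{1} + \frac{83}{450} \gamma_{2}


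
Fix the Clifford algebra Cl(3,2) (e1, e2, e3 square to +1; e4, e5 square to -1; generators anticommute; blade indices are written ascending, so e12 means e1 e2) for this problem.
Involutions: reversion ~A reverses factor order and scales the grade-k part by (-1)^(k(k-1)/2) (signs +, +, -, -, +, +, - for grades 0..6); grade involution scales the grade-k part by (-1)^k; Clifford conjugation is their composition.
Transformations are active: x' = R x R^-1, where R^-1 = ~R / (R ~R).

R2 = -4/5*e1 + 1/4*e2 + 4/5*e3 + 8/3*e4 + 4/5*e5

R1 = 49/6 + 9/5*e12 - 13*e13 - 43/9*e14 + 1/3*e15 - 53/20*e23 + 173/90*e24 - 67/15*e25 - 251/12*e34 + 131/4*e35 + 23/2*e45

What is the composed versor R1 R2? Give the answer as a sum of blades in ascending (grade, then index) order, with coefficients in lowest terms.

Distribute over the terms of R2 (each basis-blade product reordered to ascending indices, repeated generators contracted through their squares):
R1 (-4/5*e1) = -98/15*e1 + 36/25*e2 - 52/5*e3 - 172/45*e4 + 4/15*e5 + 53/25*e123 - 346/225*e124 + 268/75*e125 + 251/15*e134 - 131/5*e135 - 46/5*e145
R1 (1/4*e2) = 9/20*e1 + 49/24*e2 + 53/80*e3 - 173/360*e4 + 67/60*e5 + 13/4*e123 + 43/36*e124 - 1/12*e125 - 251/48*e234 + 131/16*e235 + 23/8*e245
R1 (4/5*e3) = -52/5*e1 - 53/25*e2 + 98/15*e3 + 251/15*e4 - 131/5*e5 + 36/25*e123 + 172/45*e134 - 4/15*e135 - 346/225*e234 + 268/75*e235 + 46/5*e345
R1 (8/3*e4) = 344/27*e1 - 692/135*e2 + 502/9*e3 + 196/9*e4 + 92/3*e5 + 24/5*e124 - 104/3*e134 - 8/9*e145 - 106/15*e234 + 536/45*e245 - 262/3*e345
R1 (4/5*e5) = -4/15*e1 + 268/75*e2 - 131/5*e3 - 46/5*e4 + 98/15*e5 + 36/25*e125 - 52/5*e135 - 172/45*e145 - 53/25*e235 + 346/225*e245 - 251/15*e345
Summing the partial products and collecting blades:
Answer: -433/108*e1 - 1031/5400*e2 + 18989/720*e3 + 3001/120*e4 + 743/60*e5 + 681/100*e123 + 1337/300*e124 + 493/100*e125 - 127/9*e134 - 553/15*e135 - 626/45*e145 - 49801/3600*e234 + 11569/1200*e235 + 29383/1800*e245 - 1423/15*e345


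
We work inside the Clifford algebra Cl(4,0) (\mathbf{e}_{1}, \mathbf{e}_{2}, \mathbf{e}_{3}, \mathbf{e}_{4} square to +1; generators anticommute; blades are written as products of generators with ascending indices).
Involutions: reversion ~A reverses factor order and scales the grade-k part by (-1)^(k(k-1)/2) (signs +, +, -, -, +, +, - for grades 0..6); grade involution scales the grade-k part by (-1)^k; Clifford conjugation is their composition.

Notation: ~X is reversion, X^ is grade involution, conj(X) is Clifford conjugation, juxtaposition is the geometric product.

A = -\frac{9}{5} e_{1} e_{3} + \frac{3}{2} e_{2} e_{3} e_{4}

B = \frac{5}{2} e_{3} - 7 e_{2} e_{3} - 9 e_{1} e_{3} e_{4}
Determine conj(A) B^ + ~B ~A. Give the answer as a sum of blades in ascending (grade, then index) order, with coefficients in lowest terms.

first term: -\frac{9}{2} e_{1} - \frac{57}{10} e_{4} + \frac{261}{10} e_{1} e_{2} + \frac{15}{4} e_{2} e_{4}
second term: -\frac{9}{2} e_{1} - \frac{57}{10} e_{4} + \frac{261}{10} e_{1} e_{2} + \frac{15}{4} e_{2} e_{4}
Answer: -9 e_{1} - \frac{57}{5} e_{4} + \frac{261}{5} e_{1} e_{2} + \frac{15}{2} e_{2} e_{4}


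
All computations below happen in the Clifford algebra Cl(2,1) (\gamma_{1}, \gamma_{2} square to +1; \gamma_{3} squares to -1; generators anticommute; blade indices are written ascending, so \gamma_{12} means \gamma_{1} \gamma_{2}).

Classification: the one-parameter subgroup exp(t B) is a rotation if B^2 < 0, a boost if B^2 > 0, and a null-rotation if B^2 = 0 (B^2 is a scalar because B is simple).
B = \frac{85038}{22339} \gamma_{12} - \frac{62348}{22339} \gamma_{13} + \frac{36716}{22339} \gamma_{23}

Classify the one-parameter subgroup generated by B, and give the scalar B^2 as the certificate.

B^2 term by term: the squares give (\frac{85038}{22339})^2*(\gamma_{12})^2 + (-\frac{62348}{22339})^2*(\gamma_{13})^2 + (\frac{36716}{22339})^2*(\gamma_{23})^2 = \frac{7231461444}{499030921}*(-1) + \frac{3887273104}{499030921}*(+1) + \frac{1348064656}{499030921}*(+1) = -4 (each basis 2-blade squares to minus the product of its generators' squares); cross terms between blades sharing an index anticommute and cancel. So B^2 = -4.
Answer: rotation, certificate B^2 = -4. Check the certificate: B^2 = -4, and that sign is decisive whatever form B takes.


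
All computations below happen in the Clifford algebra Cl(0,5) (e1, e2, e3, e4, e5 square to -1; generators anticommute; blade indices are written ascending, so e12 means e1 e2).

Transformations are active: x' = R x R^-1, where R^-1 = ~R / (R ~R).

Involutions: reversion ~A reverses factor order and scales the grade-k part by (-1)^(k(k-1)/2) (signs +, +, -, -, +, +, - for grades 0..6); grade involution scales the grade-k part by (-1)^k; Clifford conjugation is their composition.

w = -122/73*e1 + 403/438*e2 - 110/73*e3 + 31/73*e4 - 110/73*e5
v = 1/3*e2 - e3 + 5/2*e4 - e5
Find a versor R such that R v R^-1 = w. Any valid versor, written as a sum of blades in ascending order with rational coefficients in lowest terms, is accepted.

Key observation: q(v) = q(w) = -301/36 (sandwiches preserve the norm), so R = v + w = -122/73*e1 + 183/146*e2 - 183/73*e3 + 427/146*e4 - 183/73*e5 works whenever it is invertible — the component of v along it is kept and (v - w)/2 reverses, sending v to w.
Answer: -122/73*e1 + 183/146*e2 - 183/73*e3 + 427/146*e4 - 183/73*e5


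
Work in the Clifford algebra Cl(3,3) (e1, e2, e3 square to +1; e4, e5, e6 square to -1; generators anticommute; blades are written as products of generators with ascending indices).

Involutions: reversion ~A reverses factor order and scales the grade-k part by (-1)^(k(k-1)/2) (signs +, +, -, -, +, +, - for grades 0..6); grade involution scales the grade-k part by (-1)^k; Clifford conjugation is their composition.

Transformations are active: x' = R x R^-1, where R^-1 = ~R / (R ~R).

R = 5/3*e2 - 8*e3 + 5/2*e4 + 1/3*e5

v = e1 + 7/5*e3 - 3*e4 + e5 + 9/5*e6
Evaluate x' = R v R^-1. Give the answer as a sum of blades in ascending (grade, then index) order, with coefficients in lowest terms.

~R = 5/3*e2 - 8*e3 + 5/2*e4 + 1/3*e5, and R ~R = 725/12, so R^-1 = ~R / (725/12).
R v = -121/30 - 5/3*e1 e2 + 8*e1 e3 - 5/2*e1 e4 - 1/3*e1 e5 + 7/3*e2 e3 - 5*e2 e4 + 5/3*e2 e5 + 3*e2 e6 + 41/2*e3 e4 - 127/15*e3 e5 - 72/5*e3 e6 + 7/2*e4 e5 + 9/2*e4 e6 + 3/5*e5 e6
Answer: -e1 - 484/2175*e2 - 1203/3625*e3 + 1933/725*e4 - 11359/10875*e5 - 9/5*e6


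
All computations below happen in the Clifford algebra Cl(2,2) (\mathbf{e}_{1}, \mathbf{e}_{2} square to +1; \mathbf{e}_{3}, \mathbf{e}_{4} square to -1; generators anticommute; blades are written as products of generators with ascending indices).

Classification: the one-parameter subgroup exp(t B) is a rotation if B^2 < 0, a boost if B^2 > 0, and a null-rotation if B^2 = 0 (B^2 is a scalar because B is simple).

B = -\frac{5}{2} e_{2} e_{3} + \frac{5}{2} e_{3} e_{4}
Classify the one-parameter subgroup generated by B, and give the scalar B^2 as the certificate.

B^2 term by term: the squares give (-\frac{5}{2})^2*(e_{2} e_{3})^2 + (\frac{5}{2})^2*(e_{3} e_{4})^2 = \frac{25}{4}*(+1) + \frac{25}{4}*(-1) = 0 (each basis 2-blade squares to minus the product of its generators' squares); cross terms between blades sharing an index anticommute and cancel. So B^2 = 0.
Answer: null-rotation, certificate B^2 = 0. Check the certificate: B^2 = 0, and that sign is decisive whatever form B takes.


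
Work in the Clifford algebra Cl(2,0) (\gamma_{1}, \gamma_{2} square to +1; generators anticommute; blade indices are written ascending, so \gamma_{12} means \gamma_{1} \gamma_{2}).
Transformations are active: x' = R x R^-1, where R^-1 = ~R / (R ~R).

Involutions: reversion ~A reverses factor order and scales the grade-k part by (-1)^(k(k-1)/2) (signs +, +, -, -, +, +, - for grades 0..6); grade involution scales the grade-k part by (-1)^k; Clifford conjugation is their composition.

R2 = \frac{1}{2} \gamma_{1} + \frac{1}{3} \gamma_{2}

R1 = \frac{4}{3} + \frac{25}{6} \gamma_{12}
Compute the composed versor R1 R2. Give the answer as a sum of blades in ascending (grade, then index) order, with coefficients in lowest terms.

Distribute over the terms of R1 (each basis-blade product reordered to ascending indices, repeated generators contracted through their squares):
(\frac{4}{3}) R2 = \frac{2}{3} \gamma_{1} + \frac{4}{9} \gamma_{2}
(\frac{25}{6} \gamma_{12}) R2 = \frac{25}{18} \gamma_{1} - \frac{25}{12} \gamma_{2}
Summing the partial products and collecting blades:
Answer: \frac{37}{18} \gamma_{1} - \frac{59}{36} \gamma_{2}


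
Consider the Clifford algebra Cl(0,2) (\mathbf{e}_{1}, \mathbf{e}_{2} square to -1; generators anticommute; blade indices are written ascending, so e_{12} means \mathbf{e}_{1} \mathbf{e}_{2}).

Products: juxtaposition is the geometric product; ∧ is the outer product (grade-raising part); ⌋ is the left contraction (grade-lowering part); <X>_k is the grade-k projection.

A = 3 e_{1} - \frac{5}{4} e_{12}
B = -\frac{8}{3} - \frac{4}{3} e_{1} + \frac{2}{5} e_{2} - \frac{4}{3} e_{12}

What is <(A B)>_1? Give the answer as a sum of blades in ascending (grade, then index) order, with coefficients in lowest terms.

step 1: \frac{7}{3} - \frac{15}{2} e_{1} + \frac{17}{3} e_{2} + \frac{68}{15} e_{12}
step 2: -\frac{15}{2} e_{1} + \frac{17}{3} e_{2}
Answer: -\frac{15}{2} e_{1} + \frac{17}{3} e_{2}


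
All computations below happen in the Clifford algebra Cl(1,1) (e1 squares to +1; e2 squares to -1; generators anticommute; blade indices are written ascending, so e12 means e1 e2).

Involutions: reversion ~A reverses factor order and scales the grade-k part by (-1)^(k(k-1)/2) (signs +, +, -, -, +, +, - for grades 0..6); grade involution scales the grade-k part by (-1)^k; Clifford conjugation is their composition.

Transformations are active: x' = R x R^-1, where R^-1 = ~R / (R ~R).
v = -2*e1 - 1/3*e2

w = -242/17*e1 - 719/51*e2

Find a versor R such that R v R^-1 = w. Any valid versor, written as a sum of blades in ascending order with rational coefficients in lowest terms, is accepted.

Since q(v) = q(w) = 35/9, the sum R = v + w = -276/17*e1 - 736/51*e2 does the job whenever invertible.
Answer: -276/17*e1 - 736/51*e2


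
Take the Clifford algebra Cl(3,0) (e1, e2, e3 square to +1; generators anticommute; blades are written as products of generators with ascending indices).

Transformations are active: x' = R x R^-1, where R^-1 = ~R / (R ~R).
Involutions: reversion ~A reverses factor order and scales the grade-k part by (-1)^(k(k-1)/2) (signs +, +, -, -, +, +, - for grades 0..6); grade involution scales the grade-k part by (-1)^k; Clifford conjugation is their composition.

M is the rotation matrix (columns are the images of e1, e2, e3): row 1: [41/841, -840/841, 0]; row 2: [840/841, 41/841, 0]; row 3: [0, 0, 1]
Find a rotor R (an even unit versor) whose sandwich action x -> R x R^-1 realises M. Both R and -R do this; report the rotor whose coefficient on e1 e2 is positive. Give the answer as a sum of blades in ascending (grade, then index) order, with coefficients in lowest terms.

Method: write R = a + b12*e1 e2 + b13*e1 e3 + b23*e2 e3 with a^2 + b12^2 + b13^2 + b23^2 = 1 (so R^-1 = ~R). Expanding the columns R e_j ~R gives tr M = 4a^2 - 1 and, from the antisymmetric part, M21 - M12 = -4a*b12, M13 - M31 = 4a*b13, M32 - M23 = -4a*b23.
Here tr M = 923/841, so a^2 = (1 + tr M)/4 = 441/841 and a = ±21/29. Taking a = 21/29: M21 - M12 = 1680/841, M13 - M31 = 0, M32 - M23 = 0, giving b12 = -20/29, b13 = 0, b23 = 0, i.e. R = 21/29 - 20/29*e1 e2.
Its e1 e2 coefficient is negative, so report the other preimage -R.
Answer: -21/29 + 20/29*e1 e2. Recall the cover is two-to-one: with M of trace 923/841, both preimages act alike, and the stated e1 e2 sign chooses the sheet.


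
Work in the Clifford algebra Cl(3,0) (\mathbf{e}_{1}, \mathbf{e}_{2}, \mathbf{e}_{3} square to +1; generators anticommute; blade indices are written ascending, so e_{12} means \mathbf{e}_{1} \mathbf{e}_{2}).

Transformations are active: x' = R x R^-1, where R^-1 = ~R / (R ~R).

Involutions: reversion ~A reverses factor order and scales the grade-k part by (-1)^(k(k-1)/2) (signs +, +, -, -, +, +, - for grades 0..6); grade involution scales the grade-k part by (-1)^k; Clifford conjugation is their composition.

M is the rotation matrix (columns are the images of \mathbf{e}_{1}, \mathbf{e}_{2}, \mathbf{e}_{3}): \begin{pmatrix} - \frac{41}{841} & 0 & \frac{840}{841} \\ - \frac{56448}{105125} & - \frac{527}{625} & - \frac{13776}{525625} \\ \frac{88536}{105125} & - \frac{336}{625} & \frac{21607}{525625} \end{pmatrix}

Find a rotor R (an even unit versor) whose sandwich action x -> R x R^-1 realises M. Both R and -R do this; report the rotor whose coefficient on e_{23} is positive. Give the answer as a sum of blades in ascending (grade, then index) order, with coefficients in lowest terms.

Method: write R = a + b12*e_{12} + b13*e_{13} + b23*e_{23} with a^2 + b12^2 + b13^2 + b23^2 = 1 (so R^-1 = ~R). Expanding the columns R e_j ~R gives tr M = 4a^2 - 1 and, from the antisymmetric part, M21 - M12 = -4a*b12, M13 - M31 = 4a*b13, M32 - M23 = -4a*b23.
Here tr M = -\frac{17889}{21025}, so a^2 = (1 + tr M)/4 = \frac{784}{21025} and a = ±\frac{28}{145}. Taking a = \frac{28}{145}: M21 - M12 = -\frac{56448}{105125}, M13 - M31 = \frac{16464}{105125}, M32 - M23 = -\frac{10752}{21025}, giving b12 = \frac{504}{725}, b13 = \frac{147}{725}, b23 = \frac{96}{145}, i.e. R = \frac{28}{145} + \frac{504}{725} e_{12} + \frac{147}{725} e_{13} + \frac{96}{145} e_{23}.
Its e_{23} coefficient is already positive.
Answer: \frac{28}{145} + \frac{504}{725} e_{12} + \frac{147}{725} e_{13} + \frac{96}{145} e_{23}. Key observation: the double cover Spin(3) -> SO(3) sends R and -R to the same matrix (trace -\frac{17889}{21025} here), so the stated sign of the e_{23} coefficient is what selects one sheet.


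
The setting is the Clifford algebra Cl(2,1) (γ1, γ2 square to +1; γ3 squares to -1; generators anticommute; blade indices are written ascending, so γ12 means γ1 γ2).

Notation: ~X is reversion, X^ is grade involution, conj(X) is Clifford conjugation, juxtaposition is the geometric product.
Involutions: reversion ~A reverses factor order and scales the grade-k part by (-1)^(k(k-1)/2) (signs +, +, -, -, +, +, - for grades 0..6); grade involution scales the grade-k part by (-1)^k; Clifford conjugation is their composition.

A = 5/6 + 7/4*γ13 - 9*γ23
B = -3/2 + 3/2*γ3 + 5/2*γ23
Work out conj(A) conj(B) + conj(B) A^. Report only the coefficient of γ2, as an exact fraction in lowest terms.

first term: -95/4 - 21/8*γ1 + 27/2*γ2 - 5/4*γ3 + 35/8*γ12 + 21/8*γ13 - 187/12*γ23
second term: 85/4 - 21/8*γ1 + 27/2*γ2 - 5/4*γ3 + 35/8*γ12 - 21/8*γ13 + 137/12*γ23
Answer: 27


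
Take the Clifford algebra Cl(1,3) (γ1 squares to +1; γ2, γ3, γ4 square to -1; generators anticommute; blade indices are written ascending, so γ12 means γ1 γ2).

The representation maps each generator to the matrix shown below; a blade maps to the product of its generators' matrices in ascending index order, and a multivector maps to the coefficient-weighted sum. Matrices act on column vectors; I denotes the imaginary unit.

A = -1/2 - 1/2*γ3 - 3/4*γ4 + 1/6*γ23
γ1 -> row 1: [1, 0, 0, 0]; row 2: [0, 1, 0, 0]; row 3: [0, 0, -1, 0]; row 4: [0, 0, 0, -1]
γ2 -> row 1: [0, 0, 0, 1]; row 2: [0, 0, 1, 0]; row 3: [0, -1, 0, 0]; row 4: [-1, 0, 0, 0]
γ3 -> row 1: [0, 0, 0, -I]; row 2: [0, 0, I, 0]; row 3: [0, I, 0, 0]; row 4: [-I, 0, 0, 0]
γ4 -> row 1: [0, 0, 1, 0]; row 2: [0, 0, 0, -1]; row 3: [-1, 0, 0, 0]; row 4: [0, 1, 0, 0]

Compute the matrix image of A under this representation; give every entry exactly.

Bivector images (products of the table entries): rho(γ23) = rho(γ2)rho(γ3) = row 1: [-I, 0, 0, 0]; row 2: [0, I, 0, 0]; row 3: [0, 0, -I, 0]; row 4: [0, 0, 0, I].
M = (-1/2)*1 + (-1/2)*rho(γ3) + (-3/4)*rho(γ4) + (1/6)*rho(γ23), summed entrywise (1 is the identity matrix):
Answer: row 1: [-1/2 - I/6, 0, -3/4, I/2]; row 2: [0, -1/2 + I/6, -I/2, 3/4]; row 3: [3/4, -I/2, -1/2 - I/6, 0]; row 4: [I/2, -3/4, 0, -1/2 + I/6]


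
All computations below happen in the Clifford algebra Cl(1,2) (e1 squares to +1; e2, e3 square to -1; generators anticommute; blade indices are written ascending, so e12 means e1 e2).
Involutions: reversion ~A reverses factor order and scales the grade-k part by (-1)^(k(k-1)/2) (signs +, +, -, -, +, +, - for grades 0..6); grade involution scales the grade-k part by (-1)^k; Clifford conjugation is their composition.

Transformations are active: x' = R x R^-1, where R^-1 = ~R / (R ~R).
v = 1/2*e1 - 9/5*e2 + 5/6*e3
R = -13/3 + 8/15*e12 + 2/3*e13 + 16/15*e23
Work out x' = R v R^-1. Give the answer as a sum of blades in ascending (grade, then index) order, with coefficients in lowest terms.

~R = -13/3 - 8/15*e12 - 2/3*e13 - 16/15*e23, and R ~R = 1439/75, so R^-1 = ~R / (1439/75).
R v = -793/450*e1 + 299/45*e2 - 2639/450*e3 + 98/45*e123
Answer: 13939/25902*e1 - 67991/64755*e2 + 4877/2878*e3


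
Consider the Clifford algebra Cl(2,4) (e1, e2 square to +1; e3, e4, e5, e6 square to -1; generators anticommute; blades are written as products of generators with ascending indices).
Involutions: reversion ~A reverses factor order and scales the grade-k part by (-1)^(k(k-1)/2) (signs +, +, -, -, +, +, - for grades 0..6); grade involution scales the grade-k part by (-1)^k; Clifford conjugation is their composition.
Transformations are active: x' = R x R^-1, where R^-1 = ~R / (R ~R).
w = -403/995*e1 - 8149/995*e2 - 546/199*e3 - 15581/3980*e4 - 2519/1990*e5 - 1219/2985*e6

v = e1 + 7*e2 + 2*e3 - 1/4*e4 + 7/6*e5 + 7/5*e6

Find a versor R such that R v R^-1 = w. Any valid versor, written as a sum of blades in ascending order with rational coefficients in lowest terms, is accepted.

Reasoning: v^2 = w^2 = 153419/3600 since conjugation preserves the quadratic form; R = v + w = 592/995*e1 - 1184/995*e2 - 148/199*e3 - 4144/995*e4 - 296/2985*e5 + 592/597*e6 is then valid when invertible, keeping its own part and reversing (v - w)/2.
Answer: 592/995*e1 - 1184/995*e2 - 148/199*e3 - 4144/995*e4 - 296/2985*e5 + 592/597*e6


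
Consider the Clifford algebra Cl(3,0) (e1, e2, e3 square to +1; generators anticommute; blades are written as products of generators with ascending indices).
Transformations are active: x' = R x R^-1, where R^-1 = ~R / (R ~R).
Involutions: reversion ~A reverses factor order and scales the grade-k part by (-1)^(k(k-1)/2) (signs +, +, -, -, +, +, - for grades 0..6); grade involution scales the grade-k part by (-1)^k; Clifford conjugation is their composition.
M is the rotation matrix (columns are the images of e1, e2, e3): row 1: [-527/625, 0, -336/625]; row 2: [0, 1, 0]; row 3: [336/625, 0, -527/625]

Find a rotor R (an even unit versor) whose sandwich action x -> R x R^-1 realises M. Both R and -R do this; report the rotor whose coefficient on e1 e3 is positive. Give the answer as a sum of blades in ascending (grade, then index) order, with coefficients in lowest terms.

Method: write R = a + b12*e1 e2 + b13*e1 e3 + b23*e2 e3 with a^2 + b12^2 + b13^2 + b23^2 = 1 (so R^-1 = ~R). Expanding the columns R e_j ~R gives tr M = 4a^2 - 1 and, from the antisymmetric part, M21 - M12 = -4a*b12, M13 - M31 = 4a*b13, M32 - M23 = -4a*b23.
Here tr M = -429/625, so a^2 = (1 + tr M)/4 = 49/625 and a = ±7/25. Taking a = 7/25: M21 - M12 = 0, M13 - M31 = -672/625, M32 - M23 = 0, giving b12 = 0, b13 = -24/25, b23 = 0, i.e. R = 7/25 - 24/25*e1 e3.
Its e1 e3 coefficient is negative, so report the other preimage -R.
Answer: -7/25 + 24/25*e1 e3. Why the constraint matters: R and -R act identically through the sandwich — M has trace -429/625 either way — so only the sign condition on e1 e3 picks one of the two preimages.


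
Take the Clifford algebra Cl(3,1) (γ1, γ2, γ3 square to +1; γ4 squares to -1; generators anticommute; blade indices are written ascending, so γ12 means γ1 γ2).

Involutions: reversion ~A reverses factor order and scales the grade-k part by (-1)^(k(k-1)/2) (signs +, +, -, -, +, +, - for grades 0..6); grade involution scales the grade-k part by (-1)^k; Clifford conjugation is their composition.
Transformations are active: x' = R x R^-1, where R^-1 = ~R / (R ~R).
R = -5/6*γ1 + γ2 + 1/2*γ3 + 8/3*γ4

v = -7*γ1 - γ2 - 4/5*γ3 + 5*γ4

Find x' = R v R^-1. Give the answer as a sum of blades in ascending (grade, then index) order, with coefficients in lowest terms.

~R = -5/6*γ1 + γ2 + 1/2*γ3 + 8/3*γ4, and R ~R = -31/6, so R^-1 = ~R / (-31/6).
R v = -89/10 + 47/6*γ12 + 25/6*γ13 + 29/2*γ14 - 3/10*γ23 + 23/3*γ24 + 139/30*γ34
Answer: 128/31*γ1 + 689/155*γ2 + 391/155*γ3 + 649/155*γ4


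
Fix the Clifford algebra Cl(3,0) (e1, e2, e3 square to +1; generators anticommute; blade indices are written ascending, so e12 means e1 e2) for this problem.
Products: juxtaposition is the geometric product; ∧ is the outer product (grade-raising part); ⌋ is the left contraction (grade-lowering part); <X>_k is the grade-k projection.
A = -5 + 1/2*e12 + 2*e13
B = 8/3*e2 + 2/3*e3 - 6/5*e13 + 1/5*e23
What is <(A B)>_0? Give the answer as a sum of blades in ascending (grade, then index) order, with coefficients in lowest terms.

step 1: 12/5 + 8/3*e1 - 40/3*e2 - 10/3*e3 - 2/5*e12 + 61/10*e13 - 2/5*e23 - 5*e123
step 2: 12/5
Answer: 12/5


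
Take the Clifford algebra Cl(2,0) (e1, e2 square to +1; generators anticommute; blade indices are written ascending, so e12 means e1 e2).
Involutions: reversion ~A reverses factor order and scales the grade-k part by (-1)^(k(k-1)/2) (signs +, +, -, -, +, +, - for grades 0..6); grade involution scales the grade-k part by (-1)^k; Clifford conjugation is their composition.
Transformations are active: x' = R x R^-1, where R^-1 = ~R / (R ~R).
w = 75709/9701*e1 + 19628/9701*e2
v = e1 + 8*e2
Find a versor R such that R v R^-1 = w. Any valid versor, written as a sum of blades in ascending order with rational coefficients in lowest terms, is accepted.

Construction: equal norms (both 65) license R = v + w = 85410/9701*e1 + 97236/9701*e2 — nothing changes along that direction, while (v - w)/2 changes sign, so v maps onto w.
Answer: 85410/9701*e1 + 97236/9701*e2


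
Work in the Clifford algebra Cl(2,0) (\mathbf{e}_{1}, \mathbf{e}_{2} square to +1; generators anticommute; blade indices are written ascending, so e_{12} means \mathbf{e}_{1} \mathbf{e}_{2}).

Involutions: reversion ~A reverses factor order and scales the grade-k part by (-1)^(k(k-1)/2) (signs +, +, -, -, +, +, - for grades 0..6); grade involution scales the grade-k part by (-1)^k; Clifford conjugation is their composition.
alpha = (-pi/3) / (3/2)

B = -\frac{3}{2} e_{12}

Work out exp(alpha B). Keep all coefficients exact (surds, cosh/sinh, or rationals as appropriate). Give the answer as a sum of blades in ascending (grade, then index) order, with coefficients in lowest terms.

B^2 = (-\frac{3}{2})^2*(e_{12})^2 = \frac{9}{4}*(-1) = -\frac{9}{4} (a basis 2-blade squares to minus the product of its generators' squares).
B^2 = -\frac{9}{4} — circular case — the even/odd split gives cos and sin: l = \frac{3}{2}, alpha*l = - \frac{\pi}{3}, so exp(alpha B) = cos(- \frac{\pi}{3}) + (sin(- \frac{\pi}{3})/(\frac{3}{2}))*B = \frac{1}{2} + (- \frac{\sqrt{3}}{3})*B.
Answer: \frac{1}{2} + \frac{\sqrt{3}}{2} e_{12}


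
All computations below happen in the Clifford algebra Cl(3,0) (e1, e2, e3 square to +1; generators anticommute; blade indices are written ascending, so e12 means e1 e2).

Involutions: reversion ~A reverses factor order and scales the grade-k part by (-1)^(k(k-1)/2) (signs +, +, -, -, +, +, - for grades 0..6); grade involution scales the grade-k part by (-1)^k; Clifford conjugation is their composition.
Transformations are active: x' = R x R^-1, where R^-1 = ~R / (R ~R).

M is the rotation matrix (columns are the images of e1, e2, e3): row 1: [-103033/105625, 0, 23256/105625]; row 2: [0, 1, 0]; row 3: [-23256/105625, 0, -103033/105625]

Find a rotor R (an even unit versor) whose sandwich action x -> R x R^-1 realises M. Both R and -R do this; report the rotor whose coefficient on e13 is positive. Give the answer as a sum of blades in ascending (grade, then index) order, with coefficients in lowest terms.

Method: write R = a + b12*e12 + b13*e13 + b23*e23 with a^2 + b12^2 + b13^2 + b23^2 = 1 (so R^-1 = ~R). Expanding the columns R e_j ~R gives tr M = 4a^2 - 1 and, from the antisymmetric part, M21 - M12 = -4a*b12, M13 - M31 = 4a*b13, M32 - M23 = -4a*b23.
Here tr M = -100441/105625, so a^2 = (1 + tr M)/4 = 1296/105625 and a = ±36/325. Taking a = 36/325: M21 - M12 = 0, M13 - M31 = 46512/105625, M32 - M23 = 0, giving b12 = 0, b13 = 323/325, b23 = 0, i.e. R = 36/325 + 323/325*e13.
Its e13 coefficient is already positive.
Answer: 36/325 + 323/325*e13. Key observation: the double cover Spin(3) -> SO(3) sends R and -R to the same matrix (trace -100441/105625 here), so the stated sign of the e13 coefficient is what selects one sheet.


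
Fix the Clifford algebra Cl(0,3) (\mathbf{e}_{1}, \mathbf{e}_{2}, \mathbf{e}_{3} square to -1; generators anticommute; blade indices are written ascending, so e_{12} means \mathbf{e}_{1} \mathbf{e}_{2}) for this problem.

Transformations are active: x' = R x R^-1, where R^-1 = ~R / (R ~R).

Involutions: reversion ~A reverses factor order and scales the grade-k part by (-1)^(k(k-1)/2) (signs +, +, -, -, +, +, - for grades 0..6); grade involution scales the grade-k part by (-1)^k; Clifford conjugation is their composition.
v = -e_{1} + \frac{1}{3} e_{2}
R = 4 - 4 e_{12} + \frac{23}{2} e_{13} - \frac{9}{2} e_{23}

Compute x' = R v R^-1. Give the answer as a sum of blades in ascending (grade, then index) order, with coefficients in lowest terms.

~R = 4 + 4 e_{12} - \frac{23}{2} e_{13} + \frac{9}{2} e_{23}, and R ~R = \frac{369}{2}, so R^-1 = ~R / (\frac{369}{2}).
R v = -\frac{8}{3} e_{1} + \frac{16}{3} e_{2} - 13 e_{3} + \frac{2}{3} e_{123}
Answer: \frac{23}{27} e_{1} - \frac{5}{27} e_{2} - \frac{16}{27} e_{3}


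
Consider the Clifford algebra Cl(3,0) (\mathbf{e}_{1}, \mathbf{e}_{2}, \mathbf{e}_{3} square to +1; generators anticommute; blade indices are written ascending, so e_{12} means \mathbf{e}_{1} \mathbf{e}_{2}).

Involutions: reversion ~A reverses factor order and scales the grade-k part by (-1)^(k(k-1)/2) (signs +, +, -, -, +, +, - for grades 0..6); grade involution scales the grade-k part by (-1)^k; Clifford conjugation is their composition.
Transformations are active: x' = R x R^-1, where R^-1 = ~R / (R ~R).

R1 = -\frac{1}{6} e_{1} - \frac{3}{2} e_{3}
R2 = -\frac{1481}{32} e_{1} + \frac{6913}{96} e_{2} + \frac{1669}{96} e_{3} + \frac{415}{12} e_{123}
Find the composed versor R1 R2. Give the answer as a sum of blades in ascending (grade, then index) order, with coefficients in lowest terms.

Distribute over the terms of R1 (each basis-blade product reordered to ascending indices, repeated generators contracted through their squares):
(-\frac{1}{6} e_{1}) R2 = \frac{1481}{192} - \frac{6913}{576} e_{12} - \frac{1669}{576} e_{13} - \frac{415}{72} e_{23}
(-\frac{3}{2} e_{3}) R2 = -\frac{1669}{64} - \frac{415}{8} e_{12} - \frac{4443}{64} e_{13} + \frac{6913}{64} e_{23}
Summing the partial products and collecting blades:
Answer: -\frac{1763}{96} - \frac{36793}{576} e_{12} - \frac{5207}{72} e_{13} + \frac{58897}{576} e_{23}


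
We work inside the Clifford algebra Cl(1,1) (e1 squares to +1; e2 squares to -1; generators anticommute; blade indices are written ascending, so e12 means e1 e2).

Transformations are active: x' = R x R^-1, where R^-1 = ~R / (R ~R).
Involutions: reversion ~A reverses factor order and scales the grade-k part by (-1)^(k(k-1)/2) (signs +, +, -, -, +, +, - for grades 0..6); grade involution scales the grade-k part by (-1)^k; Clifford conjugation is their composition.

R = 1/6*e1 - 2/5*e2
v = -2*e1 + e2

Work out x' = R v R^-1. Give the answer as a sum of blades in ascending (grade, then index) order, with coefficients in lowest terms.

~R = 1/6*e1 - 2/5*e2, and R ~R = -119/900, so R^-1 = ~R / (-119/900).
R v = 1/15 - 19/30*e12
Answer: 218/119*e1 - 71/119*e2


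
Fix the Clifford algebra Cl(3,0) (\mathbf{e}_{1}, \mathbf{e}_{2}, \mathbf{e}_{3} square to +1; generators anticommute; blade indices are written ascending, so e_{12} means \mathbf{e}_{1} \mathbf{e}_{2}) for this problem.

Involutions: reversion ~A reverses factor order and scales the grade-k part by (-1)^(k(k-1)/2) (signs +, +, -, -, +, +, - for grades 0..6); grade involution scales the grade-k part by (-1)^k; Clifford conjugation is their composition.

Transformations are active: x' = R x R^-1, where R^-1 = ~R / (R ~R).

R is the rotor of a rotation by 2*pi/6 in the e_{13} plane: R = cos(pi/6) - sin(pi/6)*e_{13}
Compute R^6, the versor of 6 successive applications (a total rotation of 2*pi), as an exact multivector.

Because a rotor carries half the rotation angle, composing 6 copies of this e_{13}-plane rotor multiplies the phase: 6*(pi/6) = \pi, hence R^6 = cos(\pi) - sin(\pi)*e_{13}.
cos(\pi) = -1 and sin(\pi) = 0, so R^6 = -1. The total rotation 2*pi is 1 full turn, so every vector returns to itself, yet the rotor is -1, on the OTHER sheet of the double cover (an odd number of 2*pi turns).
Answer: -1


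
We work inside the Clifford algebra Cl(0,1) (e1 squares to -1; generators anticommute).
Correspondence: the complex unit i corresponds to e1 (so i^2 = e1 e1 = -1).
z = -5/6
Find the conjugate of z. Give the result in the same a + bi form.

In blades: z = -5/6.
Conjugation here is Clifford conjugation: the scalar is fixed and the grade-1 and grade-2 blades all flip sign, giving -5/6; translating back:
Answer: -5/6


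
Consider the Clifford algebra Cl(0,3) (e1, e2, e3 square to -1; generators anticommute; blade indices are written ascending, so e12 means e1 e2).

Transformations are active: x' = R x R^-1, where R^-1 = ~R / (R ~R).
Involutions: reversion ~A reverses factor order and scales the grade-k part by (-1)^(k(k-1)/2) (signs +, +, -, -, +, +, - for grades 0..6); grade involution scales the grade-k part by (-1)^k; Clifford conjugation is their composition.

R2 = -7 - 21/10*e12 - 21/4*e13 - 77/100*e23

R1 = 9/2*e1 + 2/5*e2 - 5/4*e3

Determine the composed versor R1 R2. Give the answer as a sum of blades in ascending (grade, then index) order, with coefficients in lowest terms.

Distribute over the terms of R1 (each basis-blade product reordered to ascending indices, repeated generators contracted through their squares):
(9/2*e1) R2 = -63/2*e1 + 189/20*e2 + 189/8*e3 - 693/200*e123
(2/5*e2) R2 = -21/25*e1 - 14/5*e2 + 77/250*e3 + 21/10*e123
(-5/4*e3) R2 = 105/16*e1 + 77/80*e2 + 35/4*e3 + 21/8*e123
Summing the partial products and collecting blades:
Answer: -10311/400*e1 + 609/80*e2 + 32683/1000*e3 + 63/50*e123


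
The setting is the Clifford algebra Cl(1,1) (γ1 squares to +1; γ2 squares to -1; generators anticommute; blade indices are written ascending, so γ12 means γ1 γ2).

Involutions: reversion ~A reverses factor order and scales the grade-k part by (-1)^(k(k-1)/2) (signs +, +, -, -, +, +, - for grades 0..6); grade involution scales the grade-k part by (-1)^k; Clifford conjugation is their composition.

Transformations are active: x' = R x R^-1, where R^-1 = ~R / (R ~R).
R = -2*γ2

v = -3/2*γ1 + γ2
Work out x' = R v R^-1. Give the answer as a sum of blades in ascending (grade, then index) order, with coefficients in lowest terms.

~R = -2*γ2, and R ~R = -4, so R^-1 = ~R / (-4).
R v = 2 - 3*γ12
Answer: 3/2*γ1 + γ2


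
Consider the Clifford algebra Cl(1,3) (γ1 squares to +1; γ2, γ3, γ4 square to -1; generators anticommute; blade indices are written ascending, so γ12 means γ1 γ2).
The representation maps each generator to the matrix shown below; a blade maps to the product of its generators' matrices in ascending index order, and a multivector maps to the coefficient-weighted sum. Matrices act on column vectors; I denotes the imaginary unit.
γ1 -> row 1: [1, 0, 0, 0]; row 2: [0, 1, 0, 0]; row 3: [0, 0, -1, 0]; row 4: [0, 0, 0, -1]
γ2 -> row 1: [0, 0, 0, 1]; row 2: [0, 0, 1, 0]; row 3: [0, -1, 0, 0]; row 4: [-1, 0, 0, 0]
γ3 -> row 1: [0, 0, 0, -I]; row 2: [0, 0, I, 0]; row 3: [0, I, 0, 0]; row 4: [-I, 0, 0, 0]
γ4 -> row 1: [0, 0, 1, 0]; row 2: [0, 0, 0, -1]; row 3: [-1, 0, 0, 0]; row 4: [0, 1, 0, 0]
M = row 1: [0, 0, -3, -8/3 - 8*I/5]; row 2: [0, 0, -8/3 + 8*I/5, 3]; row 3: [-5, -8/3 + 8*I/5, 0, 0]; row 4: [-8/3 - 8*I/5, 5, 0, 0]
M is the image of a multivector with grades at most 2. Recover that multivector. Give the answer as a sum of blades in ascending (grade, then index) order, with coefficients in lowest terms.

Method: the blade images are trace-orthogonal — tr(rho(e_A) rho(e_B)^-1) = 4 if A = B and 0 otherwise — and rho(e_A)^-1 = (e_A)^2 * rho(e_A) with (e_A)^2 = +1 or -1, so the coefficient of e_A in the preimage is (e_A)^2 * tr(M rho(e_A))/4.
Nonzero projections over blades of grade <= 2: γ3: (γ3)^2 = -1, tr(M rho(γ3)) = -32/5, coefficient 8/5; γ4: (γ4)^2 = -1, tr(M rho(γ4)) = -4, coefficient 1; γ12: (γ12)^2 = +1, tr(M rho(γ12)) = -32/3, coefficient -8/3; γ14: (γ14)^2 = +1, tr(M rho(γ14)) = -16, coefficient -4. Every other blade of grade <= 2 projects to 0.
Answer: 8/5*γ3 + γ4 - 8/3*γ12 - 4*γ14


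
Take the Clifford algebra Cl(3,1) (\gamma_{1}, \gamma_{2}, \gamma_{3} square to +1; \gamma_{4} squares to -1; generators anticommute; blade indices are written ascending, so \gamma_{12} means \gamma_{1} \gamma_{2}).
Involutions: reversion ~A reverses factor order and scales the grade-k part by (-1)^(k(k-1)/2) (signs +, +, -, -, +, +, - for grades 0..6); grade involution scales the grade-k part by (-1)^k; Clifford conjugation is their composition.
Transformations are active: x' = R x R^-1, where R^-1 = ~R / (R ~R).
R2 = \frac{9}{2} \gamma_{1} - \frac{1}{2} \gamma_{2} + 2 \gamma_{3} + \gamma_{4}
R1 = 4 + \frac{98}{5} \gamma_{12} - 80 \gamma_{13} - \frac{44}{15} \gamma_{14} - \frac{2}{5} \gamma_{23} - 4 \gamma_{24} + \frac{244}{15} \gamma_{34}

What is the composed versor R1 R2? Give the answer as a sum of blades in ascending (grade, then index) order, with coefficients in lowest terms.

Distribute over the terms of R2 (each basis-blade product reordered to ascending indices, repeated generators contracted through their squares):
R1 (\frac{9}{2} \gamma_{1}) = 18 \gamma_{1} - \frac{441}{5} \gamma_{2} + 360 \gamma_{3} + \frac{66}{5} \gamma_{4} - \frac{9}{5} \gamma_{123} - 18 \gamma_{124} + \frac{366}{5} \gamma_{134}
R1 (-\frac{1}{2} \gamma_{2}) = -\frac{49}{5} \gamma_{1} - 2 \gamma_{2} - \frac{1}{5} \gamma_{3} - 2 \gamma_{4} - 40 \gamma_{123} - \frac{22}{15} \gamma_{124} - \frac{122}{15} \gamma_{234}
R1 (2 \gamma_{3}) = -160 \gamma_{1} - \frac{4}{5} \gamma_{2} + 8 \gamma_{3} - \frac{488}{15} \gamma_{4} + \frac{196}{5} \gamma_{123} + \frac{88}{15} \gamma_{134} + 8 \gamma_{234}
R1 (\gamma_{4}) = \frac{44}{15} \gamma_{1} + 4 \gamma_{2} - \frac{244}{15} \gamma_{3} + 4 \gamma_{4} + \frac{98}{5} \gamma_{124} - 80 \gamma_{134} - \frac{2}{5} \gamma_{234}
Summing the partial products and collecting blades:
Answer: -\frac{2233}{15} \gamma_{1} - 87 \gamma_{2} + \frac{5273}{15} \gamma_{3} - \frac{52}{3} \gamma_{4} - \frac{13}{5} \gamma_{123} + \frac{2}{15} \gamma_{124} - \frac{14}{15} \gamma_{134} - \frac{8}{15} \gamma_{234}


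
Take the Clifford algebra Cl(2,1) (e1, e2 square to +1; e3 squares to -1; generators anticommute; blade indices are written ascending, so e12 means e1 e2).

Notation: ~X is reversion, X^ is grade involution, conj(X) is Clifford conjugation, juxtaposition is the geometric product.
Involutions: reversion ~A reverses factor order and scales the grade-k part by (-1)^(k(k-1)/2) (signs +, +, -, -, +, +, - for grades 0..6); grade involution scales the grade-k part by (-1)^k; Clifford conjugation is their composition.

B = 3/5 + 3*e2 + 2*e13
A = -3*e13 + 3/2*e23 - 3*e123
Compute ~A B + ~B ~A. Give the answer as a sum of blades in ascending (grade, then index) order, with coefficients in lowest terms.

first term: 6 - 6*e2 + 9/2*e3 + 3*e12 - 36/5*e13 - 9/10*e23 - 36/5*e123
second term: -6 + 6*e2 - 9/2*e3 + 3*e12 - 36/5*e13 - 9/10*e23 - 36/5*e123
Answer: 6*e12 - 72/5*e13 - 9/5*e23 - 72/5*e123


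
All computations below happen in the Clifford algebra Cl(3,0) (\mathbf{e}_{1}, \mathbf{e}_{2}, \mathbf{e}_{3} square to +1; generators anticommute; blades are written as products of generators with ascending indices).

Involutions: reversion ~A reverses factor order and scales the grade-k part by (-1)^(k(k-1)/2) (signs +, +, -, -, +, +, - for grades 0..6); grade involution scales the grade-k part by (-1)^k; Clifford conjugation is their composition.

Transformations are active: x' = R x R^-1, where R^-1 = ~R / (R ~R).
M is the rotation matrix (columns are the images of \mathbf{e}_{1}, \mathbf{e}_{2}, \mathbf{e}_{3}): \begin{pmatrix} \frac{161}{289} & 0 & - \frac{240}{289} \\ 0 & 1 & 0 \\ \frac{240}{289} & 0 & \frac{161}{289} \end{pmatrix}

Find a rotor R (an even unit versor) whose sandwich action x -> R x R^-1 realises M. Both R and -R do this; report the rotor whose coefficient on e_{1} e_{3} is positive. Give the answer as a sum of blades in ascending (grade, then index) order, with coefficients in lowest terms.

Method: write R = a + b12*e_{1} e_{2} + b13*e_{1} e_{3} + b23*e_{2} e_{3} with a^2 + b12^2 + b13^2 + b23^2 = 1 (so R^-1 = ~R). Expanding the columns R e_j ~R gives tr M = 4a^2 - 1 and, from the antisymmetric part, M21 - M12 = -4a*b12, M13 - M31 = 4a*b13, M32 - M23 = -4a*b23.
Here tr M = \frac{611}{289}, so a^2 = (1 + tr M)/4 = \frac{225}{289} and a = ±\frac{15}{17}. Taking a = \frac{15}{17}: M21 - M12 = 0, M13 - M31 = -\frac{480}{289}, M32 - M23 = 0, giving b12 = 0, b13 = -\frac{8}{17}, b23 = 0, i.e. R = \frac{15}{17} - \frac{8}{17} e_{1} e_{3}.
Its e_{1} e_{3} coefficient is negative, so report the other preimage -R.
Answer: -\frac{15}{17} + \frac{8}{17} e_{1} e_{3}. Note: both R and -R realise this M (trace \frac{611}{289}); the covering map identifies them, and the e_{1} e_{3}-coefficient sign is the tie-breaker.


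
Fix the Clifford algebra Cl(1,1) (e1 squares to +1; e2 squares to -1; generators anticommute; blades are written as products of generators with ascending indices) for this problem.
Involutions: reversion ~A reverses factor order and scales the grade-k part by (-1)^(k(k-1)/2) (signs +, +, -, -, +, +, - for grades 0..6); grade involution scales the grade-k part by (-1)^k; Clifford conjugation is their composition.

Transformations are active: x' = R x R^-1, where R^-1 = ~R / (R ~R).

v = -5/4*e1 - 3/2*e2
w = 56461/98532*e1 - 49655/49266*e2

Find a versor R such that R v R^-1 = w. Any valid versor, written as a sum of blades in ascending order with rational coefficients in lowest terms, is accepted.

Key observation: q(v) = q(w) = -11/16 (sandwiches preserve the norm), so R = v + w = -16676/24633*e1 - 61777/24633*e2 works whenever it is invertible — the component of v along it is kept and (v - w)/2 reverses, sending v to w.
Answer: -16676/24633*e1 - 61777/24633*e2


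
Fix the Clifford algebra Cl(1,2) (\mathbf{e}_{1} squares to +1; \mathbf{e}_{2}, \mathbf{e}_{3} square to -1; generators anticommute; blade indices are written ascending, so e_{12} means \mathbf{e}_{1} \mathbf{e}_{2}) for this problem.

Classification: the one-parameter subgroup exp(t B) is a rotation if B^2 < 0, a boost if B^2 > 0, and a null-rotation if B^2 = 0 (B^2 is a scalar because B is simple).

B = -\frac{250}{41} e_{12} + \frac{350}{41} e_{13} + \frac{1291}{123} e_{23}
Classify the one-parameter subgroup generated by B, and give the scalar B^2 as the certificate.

B^2 term by term: the squares give (-\frac{250}{41})^2*(e_{12})^2 + (\frac{350}{41})^2*(e_{13})^2 + (\frac{1291}{123})^2*(e_{23})^2 = \frac{62500}{1681}*(+1) + \frac{122500}{1681}*(+1) + \frac{1666681}{15129}*(-1) = -\frac{1}{9} (each basis 2-blade squares to minus the product of its generators' squares); cross terms between blades sharing an index anticommute and cancel. So B^2 = -\frac{1}{9}.
Answer: rotation, certificate B^2 = -\frac{1}{9}. Key observation: B^2 = -\frac{1}{9} is a conjugation invariant, so its sign decides the class regardless of the surface form of B.
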